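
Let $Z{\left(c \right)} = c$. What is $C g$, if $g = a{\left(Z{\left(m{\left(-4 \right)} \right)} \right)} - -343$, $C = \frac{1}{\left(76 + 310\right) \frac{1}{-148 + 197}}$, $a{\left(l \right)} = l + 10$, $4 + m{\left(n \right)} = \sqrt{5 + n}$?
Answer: $\frac{8575}{193} \approx 44.43$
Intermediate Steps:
$m{\left(n \right)} = -4 + \sqrt{5 + n}$
$a{\left(l \right)} = 10 + l$
$C = \frac{49}{386}$ ($C = \frac{1}{386 \cdot \frac{1}{49}} = \frac{1}{\frac{386}{49}} = \frac{49}{386} \approx 0.12694$)
$g = 350$ ($g = \left(10 - \left(4 - \sqrt{5 - 4}\right)\right) - -343 = \left(10 - \left(4 - \sqrt{1}\right)\right) + 343 = \left(10 + \left(-4 + 1\right)\right) + 343 = \left(10 - 3\right) + 343 = 7 + 343 = 350$)
$C g = \frac{49}{386} \cdot 350 = \frac{8575}{193}$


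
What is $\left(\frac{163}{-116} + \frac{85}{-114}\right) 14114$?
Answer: $- \frac{100357597}{3306} \approx -30356.0$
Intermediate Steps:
$\left(\frac{163}{-116} + \frac{85}{-114}\right) 14114 = \left(163 \left(- \frac{1}{116}\right) + 85 \left(- \frac{1}{114}\right)\right) 14114 = \left(- \frac{163}{116} - \frac{85}{114}\right) 14114 = \left(- \frac{14221}{6612}\right) 14114 = - \frac{100357597}{3306}$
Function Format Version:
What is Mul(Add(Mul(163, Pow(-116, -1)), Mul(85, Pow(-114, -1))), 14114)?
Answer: Rational(-100357597, 3306) ≈ -30356.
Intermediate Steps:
Mul(Add(Mul(163, Pow(-116, -1)), Mul(85, Pow(-114, -1))), 14114) = Mul(Add(Mul(163, Rational(-1, 116)), Mul(85, Rational(-1, 114))), 14114) = Mul(Add(Rational(-163, 116), Rational(-85, 114)), 14114) = Mul(Rational(-14221, 6612), 14114) = Rational(-100357597, 3306)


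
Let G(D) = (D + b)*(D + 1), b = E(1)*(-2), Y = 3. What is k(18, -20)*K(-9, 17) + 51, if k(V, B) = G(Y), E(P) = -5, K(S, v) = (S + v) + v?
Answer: 1351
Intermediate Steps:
K(S, v) = S + 2*v
b = 10 (b = -5*(-2) = 10)
G(D) = (1 + D)*(10 + D) (G(D) = (D + 10)*(D + 1) = (10 + D)*(1 + D) = (1 + D)*(10 + D))
k(V, B) = 52 (k(V, B) = 10 + 3² + 11*3 = 10 + 9 + 33 = 52)
k(18, -20)*K(-9, 17) + 51 = 52*(-9 + 2*17) + 51 = 52*(-9 + 34) + 51 = 52*25 + 51 = 1300 + 51 = 1351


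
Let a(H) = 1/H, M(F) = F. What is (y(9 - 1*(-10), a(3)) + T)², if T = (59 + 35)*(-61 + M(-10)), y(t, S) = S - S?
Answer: 44542276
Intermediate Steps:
y(t, S) = 0
T = -6674 (T = (59 + 35)*(-61 - 10) = 94*(-71) = -6674)
(y(9 - 1*(-10), a(3)) + T)² = (0 - 6674)² = (-6674)² = 44542276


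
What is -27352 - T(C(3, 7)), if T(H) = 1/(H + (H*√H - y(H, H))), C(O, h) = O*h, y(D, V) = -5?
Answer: -234816894/8585 - 21*√21/8585 ≈ -27352.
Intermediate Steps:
T(H) = 1/(5 + H + H^(3/2)) (T(H) = 1/(H + (H*√H - 1*(-5))) = 1/(H + (H^(3/2) + 5)) = 1/(H + (5 + H^(3/2))) = 1/(5 + H + H^(3/2)))
-27352 - T(C(3, 7)) = -27352 - 1/(5 + 3*7 + (3*7)^(3/2)) = -27352 - 1/(5 + 21 + 21^(3/2)) = -27352 - 1/(5 + 21 + 21*√21) = -27352 - 1/(26 + 21*√21)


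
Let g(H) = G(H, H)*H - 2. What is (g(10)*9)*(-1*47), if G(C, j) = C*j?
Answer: -422154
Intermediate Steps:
g(H) = -2 + H³ (g(H) = (H*H)*H - 2 = H²*H - 2 = H³ - 2 = -2 + H³)
(g(10)*9)*(-1*47) = ((-2 + 10³)*9)*(-1*47) = ((-2 + 1000)*9)*(-47) = (998*9)*(-47) = 8982*(-47) = -422154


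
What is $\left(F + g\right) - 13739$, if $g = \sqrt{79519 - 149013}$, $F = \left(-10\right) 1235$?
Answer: $-26089 + i \sqrt{69494} \approx -26089.0 + 263.62 i$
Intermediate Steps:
$F = -12350$
$g = i \sqrt{69494}$ ($g = \sqrt{-69494} = i \sqrt{69494} \approx 263.62 i$)
$\left(F + g\right) - 13739 = \left(-12350 + i \sqrt{69494}\right) - 13739 = -26089 + i \sqrt{69494}$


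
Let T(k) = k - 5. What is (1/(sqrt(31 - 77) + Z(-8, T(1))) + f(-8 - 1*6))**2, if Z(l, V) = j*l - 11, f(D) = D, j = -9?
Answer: (-718593*I + 23884*sqrt(46))/(-3675*I + 122*sqrt(46)) ≈ 195.55 + 0.050355*I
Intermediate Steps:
T(k) = -5 + k
Z(l, V) = -11 - 9*l (Z(l, V) = -9*l - 11 = -11 - 9*l)
(1/(sqrt(31 - 77) + Z(-8, T(1))) + f(-8 - 1*6))**2 = (1/(sqrt(31 - 77) + (-11 - 9*(-8))) + (-8 - 1*6))**2 = (1/(sqrt(-46) + (-11 + 72)) + (-8 - 6))**2 = (1/(I*sqrt(46) + 61) - 14)**2 = (1/(61 + I*sqrt(46)) - 14)**2 = (-14 + 1/(61 + I*sqrt(46)))**2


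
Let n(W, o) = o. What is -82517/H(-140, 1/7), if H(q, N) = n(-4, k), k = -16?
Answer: 82517/16 ≈ 5157.3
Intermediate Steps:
H(q, N) = -16
-82517/H(-140, 1/7) = -82517/(-16) = -82517*(-1/16) = 82517/16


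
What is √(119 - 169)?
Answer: 5*I*√2 ≈ 7.0711*I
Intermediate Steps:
√(119 - 169) = √(-50) = 5*I*√2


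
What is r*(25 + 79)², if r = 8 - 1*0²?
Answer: 86528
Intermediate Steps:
r = 8 (r = 8 - 1*0 = 8 + 0 = 8)
r*(25 + 79)² = 8*(25 + 79)² = 8*104² = 8*10816 = 86528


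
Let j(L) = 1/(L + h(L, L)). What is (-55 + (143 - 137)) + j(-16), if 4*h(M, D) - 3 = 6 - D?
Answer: -1915/39 ≈ -49.103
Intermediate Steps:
h(M, D) = 9/4 - D/4 (h(M, D) = ¾ + (6 - D)/4 = ¾ + (3/2 - D/4) = 9/4 - D/4)
j(L) = 1/(9/4 + 3*L/4) (j(L) = 1/(L + (9/4 - L/4)) = 1/(9/4 + 3*L/4))
(-55 + (143 - 137)) + j(-16) = (-55 + (143 - 137)) + 4/(3*(3 - 16)) = (-55 + 6) + (4/3)/(-13) = -49 + (4/3)*(-1/13) = -49 - 4/39 = -1915/39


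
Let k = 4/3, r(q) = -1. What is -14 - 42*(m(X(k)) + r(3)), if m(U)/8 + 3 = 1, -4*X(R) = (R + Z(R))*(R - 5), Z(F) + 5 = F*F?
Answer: 700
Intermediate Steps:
Z(F) = -5 + F² (Z(F) = -5 + F*F = -5 + F²)
k = 4/3 (k = 4*(⅓) = 4/3 ≈ 1.3333)
X(R) = -(-5 + R)*(-5 + R + R²)/4 (X(R) = -(R + (-5 + R²))*(R - 5)/4 = -(-5 + R + R²)*(-5 + R)/4 = -(-5 + R)*(-5 + R + R²)/4)
m(U) = -16 (m(U) = -24 + 8*1 = -24 + 8 = -16)
-14 - 42*(m(X(k)) + r(3)) = -14 - 42*(-16 - 1) = -14 - 42*(-17) = -14 + 714 = 700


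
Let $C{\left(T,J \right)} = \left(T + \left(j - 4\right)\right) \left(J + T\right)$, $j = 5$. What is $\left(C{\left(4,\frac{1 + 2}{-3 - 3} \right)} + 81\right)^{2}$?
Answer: $\frac{38809}{4} \approx 9702.3$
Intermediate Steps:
$C{\left(T,J \right)} = \left(1 + T\right) \left(J + T\right)$ ($C{\left(T,J \right)} = \left(T + \left(5 - 4\right)\right) \left(J + T\right) = \left(T + 1\right) \left(J + T\right) = \left(1 + T\right) \left(J + T\right)$)
$\left(C{\left(4,\frac{1 + 2}{-3 - 3} \right)} + 81\right)^{2} = \left(\left(\frac{1 + 2}{-3 - 3} + 4 + 4^{2} + \frac{1 + 2}{-3 - 3} \cdot 4\right) + 81\right)^{2} = \left(\left(\frac{3}{-6} + 4 + 16 + \frac{3}{-6} \cdot 4\right) + 81\right)^{2} = \left(\left(3 \left(- \frac{1}{6}\right) + 4 + 16 + 3 \left(- \frac{1}{6}\right) 4\right) + 81\right)^{2} = \left(\left(- \frac{1}{2} + 4 + 16 - 2\right) + 81\right)^{2} = \left(\frac{35}{2} + 81\right)^{2} = \left(\frac{197}{2}\right)^{2} = \frac{38809}{4}$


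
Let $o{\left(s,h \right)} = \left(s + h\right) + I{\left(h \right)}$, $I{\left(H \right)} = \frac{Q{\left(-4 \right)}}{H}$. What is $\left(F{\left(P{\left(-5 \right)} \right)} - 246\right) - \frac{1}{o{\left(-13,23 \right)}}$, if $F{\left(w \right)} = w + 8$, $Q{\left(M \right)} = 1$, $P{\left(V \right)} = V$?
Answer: $- \frac{56156}{231} \approx -243.1$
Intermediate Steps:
$F{\left(w \right)} = 8 + w$
$I{\left(H \right)} = \frac{1}{H}$ ($I{\left(H \right)} = 1 \frac{1}{H} = \frac{1}{H}$)
$o{\left(s,h \right)} = h + s + \frac{1}{h}$ ($o{\left(s,h \right)} = \left(s + h\right) + \frac{1}{h} = \left(h + s\right) + \frac{1}{h} = h + s + \frac{1}{h}$)
$\left(F{\left(P{\left(-5 \right)} \right)} - 246\right) - \frac{1}{o{\left(-13,23 \right)}} = \left(\left(8 - 5\right) - 246\right) - \frac{1}{23 - 13 + \frac{1}{23}} = \left(3 - 246\right) - \frac{1}{23 - 13 + \frac{1}{23}} = -243 - \frac{1}{\frac{231}{23}} = -243 - \frac{23}{231} = - \frac{56156}{231}$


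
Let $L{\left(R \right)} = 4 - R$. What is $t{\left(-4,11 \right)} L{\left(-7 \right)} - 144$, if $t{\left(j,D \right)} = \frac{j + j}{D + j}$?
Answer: $- \frac{1096}{7} \approx -156.57$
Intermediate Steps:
$t{\left(j,D \right)} = \frac{2 j}{D + j}$
$t{\left(-4,11 \right)} L{\left(-7 \right)} - 144 = 2 \left(-4\right) \frac{1}{11 - 4} \left(4 - -7\right) - 144 = 2 \left(-4\right) \frac{1}{7} \left(4 + 7\right) - 144 = 2 \left(-4\right) \frac{1}{7} \cdot 11 - 144 = \left(- \frac{8}{7}\right) 11 - 144 = - \frac{88}{7} - 144 = - \frac{1096}{7}$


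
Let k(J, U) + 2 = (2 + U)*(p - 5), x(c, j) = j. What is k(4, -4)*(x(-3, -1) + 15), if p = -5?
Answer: 252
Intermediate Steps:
k(J, U) = -22 - 10*U (k(J, U) = -2 + (2 + U)*(-5 - 5) = -2 + (2 + U)*(-10) = -2 + (-20 - 10*U) = -22 - 10*U)
k(4, -4)*(x(-3, -1) + 15) = (-22 - 10*(-4))*(-1 + 15) = (-22 + 40)*14 = 18*14 = 252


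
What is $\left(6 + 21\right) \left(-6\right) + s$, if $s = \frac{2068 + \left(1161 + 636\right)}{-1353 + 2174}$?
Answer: $- \frac{129137}{821} \approx -157.29$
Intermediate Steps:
$s = \frac{3865}{821}$ ($s = \frac{2068 + 1797}{821} = 3865 \cdot \frac{1}{821} = \frac{3865}{821} \approx 4.7077$)
$\left(6 + 21\right) \left(-6\right) + s = \left(6 + 21\right) \left(-6\right) + \frac{3865}{821} = 27 \left(-6\right) + \frac{3865}{821} = -162 + \frac{3865}{821} = - \frac{129137}{821}$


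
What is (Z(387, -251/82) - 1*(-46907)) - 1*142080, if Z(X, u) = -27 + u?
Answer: -7806651/82 ≈ -95203.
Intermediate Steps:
(Z(387, -251/82) - 1*(-46907)) - 1*142080 = ((-27 - 251/82) - 1*(-46907)) - 1*142080 = ((-27 - 251*1/82) + 46907) - 142080 = ((-27 - 251/82) + 46907) - 142080 = (-2465/82 + 46907) - 142080 = 3843909/82 - 142080 = -7806651/82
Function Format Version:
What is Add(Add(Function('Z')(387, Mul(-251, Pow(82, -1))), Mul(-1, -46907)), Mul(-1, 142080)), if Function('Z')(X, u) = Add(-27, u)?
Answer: Rational(-7806651, 82) ≈ -95203.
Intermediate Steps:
Add(Add(Function('Z')(387, Mul(-251, Pow(82, -1))), Mul(-1, -46907)), Mul(-1, 142080)) = Add(Add(Add(-27, Mul(-251, Pow(82, -1))), Mul(-1, -46907)), Mul(-1, 142080)) = Add(Add(Add(-27, Mul(-251, Rational(1, 82))), 46907), -142080) = Add(Add(Add(-27, Rational(-251, 82)), 46907), -142080) = Add(Add(Rational(-2465, 82), 46907), -142080) = Add(Rational(3843909, 82), -142080) = Rational(-7806651, 82)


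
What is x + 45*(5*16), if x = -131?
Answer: 3469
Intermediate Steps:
x + 45*(5*16) = -131 + 45*(5*16) = -131 + 45*80 = -131 + 3600 = 3469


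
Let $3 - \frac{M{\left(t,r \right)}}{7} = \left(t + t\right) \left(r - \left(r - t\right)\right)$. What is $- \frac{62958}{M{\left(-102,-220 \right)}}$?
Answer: $\frac{2998}{6935} \approx 0.4323$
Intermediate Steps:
$M{\left(t,r \right)} = 21 - 14 t^{2}$ ($M{\left(t,r \right)} = 21 - 7 \left(t + t\right) \left(r - \left(r - t\right)\right) = 21 - 7 \cdot 2 t t = 21 - 7 \cdot 2 t^{2} = 21 - 14 t^{2}$)
$- \frac{62958}{M{\left(-102,-220 \right)}} = - \frac{62958}{21 - 14 \left(-102\right)^{2}} = - \frac{62958}{21 - 145656} = - \frac{62958}{-145635} = \left(-62958\right) \left(- \frac{1}{145635}\right) = \frac{2998}{6935}$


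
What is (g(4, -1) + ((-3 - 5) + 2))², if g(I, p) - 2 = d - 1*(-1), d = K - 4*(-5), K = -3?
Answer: 196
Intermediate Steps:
d = 17 (d = -3 - 4*(-5) = -3 + 20 = 17)
g(I, p) = 20 (g(I, p) = 2 + (17 - 1*(-1)) = 2 + (17 + 1) = 2 + 18 = 20)
(g(4, -1) + ((-3 - 5) + 2))² = (20 + ((-3 - 5) + 2))² = (20 + (-8 + 2))² = (20 - 6)² = 14² = 196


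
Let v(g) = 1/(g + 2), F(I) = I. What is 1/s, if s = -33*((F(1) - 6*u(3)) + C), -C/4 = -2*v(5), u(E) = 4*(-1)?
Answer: -7/6039 ≈ -0.0011591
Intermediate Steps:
u(E) = -4
v(g) = 1/(2 + g)
C = 8/7 (C = -(-8)/(2 + 5) = -(-8)/7 = -4*(-2/7) = 8/7 ≈ 1.1429)
s = -6039/7 (s = -33*((1 - 6*(-4)) + 8/7) = -33*((1 + 24) + 8/7) = -33*(25 + 8/7) = -33*183/7 = -6039/7 ≈ -862.71)
1/s = 1/(-6039/7) = -7/6039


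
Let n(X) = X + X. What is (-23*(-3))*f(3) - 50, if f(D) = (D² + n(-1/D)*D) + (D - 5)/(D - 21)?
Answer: 1322/3 ≈ 440.67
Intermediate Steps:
n(X) = 2*X
f(D) = -2 + D² + (-5 + D)/(-21 + D) (f(D) = (D² + (2*(-1/D))*D) + (D - 5)/(D - 21) = (D² + (-2/D)*D) + (-5 + D)/(-21 + D) = (D² - 2) + (-5 + D)/(-21 + D) = (-2 + D²) + (-5 + D)/(-21 + D) = -2 + D² + (-5 + D)/(-21 + D))
(-23*(-3))*f(3) - 50 = (-23*(-3))*((37 + 3³ - 1*3 - 21*3²)/(-21 + 3)) - 50 = 69*((37 + 27 - 3 - 21*9)/(-18)) - 50 = 69*(-(37 + 27 - 3 - 189)/18) - 50 = 69*(-1/18*(-128)) - 50 = 69*(64/9) - 50 = 1472/3 - 50 = 1322/3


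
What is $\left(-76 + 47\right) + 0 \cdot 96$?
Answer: $-29$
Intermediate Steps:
$\left(-76 + 47\right) + 0 \cdot 96 = -29 + 0 = -29$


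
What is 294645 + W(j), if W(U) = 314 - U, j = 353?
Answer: 294606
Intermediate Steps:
294645 + W(j) = 294645 + (314 - 1*353) = 294645 + (314 - 353) = 294645 - 39 = 294606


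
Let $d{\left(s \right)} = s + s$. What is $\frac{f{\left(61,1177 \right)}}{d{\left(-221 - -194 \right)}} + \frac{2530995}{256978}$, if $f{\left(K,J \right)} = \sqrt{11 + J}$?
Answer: $\frac{2530995}{256978} - \frac{\sqrt{33}}{9} \approx 9.2108$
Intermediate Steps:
$d{\left(s \right)} = 2 s$
$\frac{f{\left(61,1177 \right)}}{d{\left(-221 - -194 \right)}} + \frac{2530995}{256978} = \frac{\sqrt{11 + 1177}}{2 \left(-221 - -194\right)} + \frac{2530995}{256978} = \frac{\sqrt{1188}}{2 \left(-221 + 194\right)} + 2530995 \cdot \frac{1}{256978} = \frac{6 \sqrt{33}}{2 \left(-27\right)} + \frac{2530995}{256978} = \frac{6 \sqrt{33}}{-54} + \frac{2530995}{256978} = 6 \sqrt{33} \left(- \frac{1}{54}\right) + \frac{2530995}{256978} = - \frac{\sqrt{33}}{9} + \frac{2530995}{256978} = \frac{2530995}{256978} - \frac{\sqrt{33}}{9}$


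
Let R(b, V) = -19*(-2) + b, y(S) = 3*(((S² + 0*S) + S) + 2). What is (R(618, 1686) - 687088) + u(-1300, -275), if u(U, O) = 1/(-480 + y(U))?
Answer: -3477207786431/5065626 ≈ -6.8643e+5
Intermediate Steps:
y(S) = 6 + 3*S + 3*S² (y(S) = 3*(((S² + 0) + S) + 2) = 3*((S² + S) + 2) = 3*((S + S²) + 2) = 3*(2 + S + S²) = 6 + 3*S + 3*S²)
R(b, V) = 38 + b
u(U, O) = 1/(-474 + 3*U + 3*U²) (u(U, O) = 1/(-480 + (6 + 3*U + 3*U²)) = 1/(-474 + 3*U + 3*U²))
(R(618, 1686) - 687088) + u(-1300, -275) = ((38 + 618) - 687088) + 1/(3*(-158 - 1300 + (-1300)²)) = (656 - 687088) + 1/(3*(-158 - 1300 + 1690000)) = -686432 + (⅓)/1688542 = -686432 + (⅓)*(1/1688542) = -686432 + 1/5065626 = -3477207786431/5065626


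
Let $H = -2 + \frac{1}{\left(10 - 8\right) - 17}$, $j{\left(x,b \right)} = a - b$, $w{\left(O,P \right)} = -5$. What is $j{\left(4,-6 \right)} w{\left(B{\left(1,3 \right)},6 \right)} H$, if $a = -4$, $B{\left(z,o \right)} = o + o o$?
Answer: $\frac{62}{3} \approx 20.667$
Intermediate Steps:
$B{\left(z,o \right)} = o + o^{2}$
$j{\left(x,b \right)} = -4 - b$
$H = - \frac{31}{15}$ ($H = -2 + \frac{1}{\left(10 - 8\right) - 17} = -2 + \frac{1}{2 - 17} = -2 + \frac{1}{-15} = -2 - \frac{1}{15} = - \frac{31}{15} \approx -2.0667$)
$j{\left(4,-6 \right)} w{\left(B{\left(1,3 \right)},6 \right)} H = \left(-4 - -6\right) \left(-5\right) \left(- \frac{31}{15}\right) = \left(-4 + 6\right) \left(-5\right) \left(- \frac{31}{15}\right) = 2 \left(-5\right) \left(- \frac{31}{15}\right) = \left(-10\right) \left(- \frac{31}{15}\right) = \frac{62}{3}$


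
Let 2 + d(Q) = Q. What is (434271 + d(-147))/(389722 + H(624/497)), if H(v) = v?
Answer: 107879317/96846229 ≈ 1.1139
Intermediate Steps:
d(Q) = -2 + Q
(434271 + d(-147))/(389722 + H(624/497)) = (434271 + (-2 - 147))/(389722 + 624/497) = (434271 - 149)/(389722 + 624*(1/497)) = 434122/(389722 + 624/497) = 434122/(193692458/497) = 434122*(497/193692458) = 107879317/96846229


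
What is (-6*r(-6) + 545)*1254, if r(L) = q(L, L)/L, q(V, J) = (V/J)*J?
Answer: 675906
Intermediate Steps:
q(V, J) = V
r(L) = 1 (r(L) = L/L = 1)
(-6*r(-6) + 545)*1254 = (-6*1 + 545)*1254 = (-6 + 545)*1254 = 539*1254 = 675906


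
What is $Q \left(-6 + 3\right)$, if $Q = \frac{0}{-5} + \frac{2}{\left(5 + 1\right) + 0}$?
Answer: $-1$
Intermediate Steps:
$Q = \frac{1}{3}$ ($Q = 0 \left(- \frac{1}{5}\right) + \frac{2}{6 + 0} = 0 + \frac{2}{6} = 0 + 2 \cdot \frac{1}{6} = 0 + \frac{1}{3} = \frac{1}{3} \approx 0.33333$)
$Q \left(-6 + 3\right) = \frac{-6 + 3}{3} = \frac{1}{3} \left(-3\right) = -1$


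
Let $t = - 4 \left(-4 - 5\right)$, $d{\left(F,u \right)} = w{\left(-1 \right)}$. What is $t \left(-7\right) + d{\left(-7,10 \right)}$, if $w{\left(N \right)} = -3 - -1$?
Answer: $-254$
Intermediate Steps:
$w{\left(N \right)} = -2$ ($w{\left(N \right)} = -3 + 1 = -2$)
$d{\left(F,u \right)} = -2$
$t = 36$ ($t = \left(-4\right) \left(-9\right) = 36$)
$t \left(-7\right) + d{\left(-7,10 \right)} = 36 \left(-7\right) - 2 = -252 - 2 = -254$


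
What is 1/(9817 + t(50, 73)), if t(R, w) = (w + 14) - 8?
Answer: 1/9896 ≈ 0.00010105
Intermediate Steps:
t(R, w) = 6 + w (t(R, w) = (14 + w) - 8 = 6 + w)
1/(9817 + t(50, 73)) = 1/(9817 + (6 + 73)) = 1/(9817 + 79) = 1/9896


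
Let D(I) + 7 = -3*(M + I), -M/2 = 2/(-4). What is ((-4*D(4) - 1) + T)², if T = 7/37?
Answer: 10407076/1369 ≈ 7602.0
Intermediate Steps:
M = 1 (M = -4/(-4) = -4*(-1)/4 = -2*(-½) = 1)
D(I) = -10 - 3*I (D(I) = -7 - 3*(1 + I) = -7 + (-3 - 3*I) = -10 - 3*I)
T = 7/37 (T = 7*(1/37) = 7/37 ≈ 0.18919)
((-4*D(4) - 1) + T)² = ((-4*(-10 - 3*4) - 1) + 7/37)² = ((-4*(-10 - 12) - 1) + 7/37)² = ((-4*(-22) - 1) + 7/37)² = ((88 - 1) + 7/37)² = (87 + 7/37)² = (3226/37)² = 10407076/1369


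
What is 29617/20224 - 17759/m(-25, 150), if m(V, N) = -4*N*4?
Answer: 13444963/1516800 ≈ 8.8640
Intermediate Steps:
m(V, N) = -16*N
29617/20224 - 17759/m(-25, 150) = 29617/20224 - 17759/((-16*150)) = 29617*(1/20224) - 17759/(-2400) = 29617/20224 - 17759*(-1/2400) = 29617/20224 + 17759/2400 = 13444963/1516800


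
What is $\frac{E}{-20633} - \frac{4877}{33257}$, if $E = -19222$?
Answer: $\frac{538638913}{686191681} \approx 0.78497$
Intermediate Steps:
$\frac{E}{-20633} - \frac{4877}{33257} = - \frac{19222}{-20633} - \frac{4877}{33257} = \left(-19222\right) \left(- \frac{1}{20633}\right) - \frac{4877}{33257} = \frac{19222}{20633} - \frac{4877}{33257} = \frac{538638913}{686191681}$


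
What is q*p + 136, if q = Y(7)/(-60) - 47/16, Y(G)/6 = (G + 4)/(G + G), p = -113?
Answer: 267017/560 ≈ 476.82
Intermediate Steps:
Y(G) = 3*(4 + G)/G (Y(G) = 6*((G + 4)/(G + G)) = 6*((4 + G)/((2*G))) = 6*((4 + G)*(1/(2*G))) = 6*((4 + G)/(2*G)) = 3*(4 + G)/G)
q = -1689/560 (q = (3 + 12/7)/(-60) - 47/16 = (3 + 12*(1/7))*(-1/60) - 47*1/16 = (3 + 12/7)*(-1/60) - 47/16 = (33/7)*(-1/60) - 47/16 = -11/140 - 47/16 = -1689/560 ≈ -3.0161)
q*p + 136 = -1689/560*(-113) + 136 = 190857/560 + 136 = 267017/560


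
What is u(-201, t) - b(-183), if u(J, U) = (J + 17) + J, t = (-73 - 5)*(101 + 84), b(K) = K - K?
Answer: -385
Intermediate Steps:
b(K) = 0
t = -14430 (t = -78*185 = -14430)
u(J, U) = 17 + 2*J (u(J, U) = (17 + J) + J = 17 + 2*J)
u(-201, t) - b(-183) = (17 + 2*(-201)) - 1*0 = (17 - 402) + 0 = -385 + 0 = -385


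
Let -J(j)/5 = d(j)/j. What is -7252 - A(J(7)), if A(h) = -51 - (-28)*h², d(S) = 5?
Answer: -52907/7 ≈ -7558.1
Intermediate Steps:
J(j) = -25/j
A(h) = -51 + 28*h²
-7252 - A(J(7)) = -7252 - (-51 + 28*(-25/7)²) = -7252 - (-51 + 28*(625/49)) = -7252 - (-51 + 2500/7) = -7252 - 1*2143/7 = -7252 - 2143/7 = -52907/7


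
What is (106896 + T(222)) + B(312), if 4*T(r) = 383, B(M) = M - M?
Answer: 427967/4 ≈ 1.0699e+5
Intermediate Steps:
B(M) = 0
T(r) = 383/4 (T(r) = (¼)*383 = 383/4)
(106896 + T(222)) + B(312) = (106896 + 383/4) + 0 = 427967/4 + 0 = 427967/4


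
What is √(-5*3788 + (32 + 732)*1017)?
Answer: 4*√47378 ≈ 870.66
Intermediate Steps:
√(-5*3788 + (32 + 732)*1017) = √(-18940 + 764*1017) = √(-18940 + 776988) = √758048 = 4*√47378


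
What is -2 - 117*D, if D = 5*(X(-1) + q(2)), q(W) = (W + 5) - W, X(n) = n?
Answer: -2342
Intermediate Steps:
q(W) = 5 (q(W) = (5 + W) - W = 5)
D = 20 (D = 5*(-1 + 5) = 5*4 = 20)
-2 - 117*D = -2 - 117*20 = -2 - 2340 = -2342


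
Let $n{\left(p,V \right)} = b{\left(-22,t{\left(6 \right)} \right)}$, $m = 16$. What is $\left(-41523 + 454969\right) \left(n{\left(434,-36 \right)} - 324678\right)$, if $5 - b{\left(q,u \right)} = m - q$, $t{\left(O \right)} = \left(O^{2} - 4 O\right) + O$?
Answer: $-134250464106$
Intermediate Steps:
$t{\left(O \right)} = O^{2} - 3 O$
$b{\left(q,u \right)} = -11 + q$ ($b{\left(q,u \right)} = 5 - \left(16 - q\right) = 5 + \left(-16 + q\right) = -11 + q$)
$n{\left(p,V \right)} = -33$ ($n{\left(p,V \right)} = -11 - 22 = -33$)
$\left(-41523 + 454969\right) \left(n{\left(434,-36 \right)} - 324678\right) = \left(-41523 + 454969\right) \left(-33 - 324678\right) = 413446 \left(-324711\right) = -134250464106$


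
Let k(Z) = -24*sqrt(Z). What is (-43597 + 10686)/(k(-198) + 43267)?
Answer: -1423960237/1872147337 - 2369592*I*sqrt(22)/1872147337 ≈ -0.7606 - 0.0059367*I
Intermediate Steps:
(-43597 + 10686)/(k(-198) + 43267) = (-43597 + 10686)/(-72*I*sqrt(22) + 43267) = -32911/(-72*I*sqrt(22) + 43267) = -32911/(43267 - 72*I*sqrt(22))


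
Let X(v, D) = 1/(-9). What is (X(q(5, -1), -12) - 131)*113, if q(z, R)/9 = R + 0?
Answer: -133340/9 ≈ -14816.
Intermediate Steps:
q(z, R) = 9*R (q(z, R) = 9*(R + 0) = 9*R)
X(v, D) = -⅑
(X(q(5, -1), -12) - 131)*113 = (-⅑ - 131)*113 = -1180/9*113 = -133340/9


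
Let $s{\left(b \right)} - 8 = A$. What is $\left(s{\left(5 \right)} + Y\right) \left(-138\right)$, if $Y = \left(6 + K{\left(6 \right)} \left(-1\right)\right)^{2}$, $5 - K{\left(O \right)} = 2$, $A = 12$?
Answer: $-4002$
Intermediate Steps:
$K{\left(O \right)} = 3$ ($K{\left(O \right)} = 5 - 2 = 3$)
$s{\left(b \right)} = 20$ ($s{\left(b \right)} = 8 + 12 = 20$)
$Y = 9$ ($Y = \left(6 + 3 \left(-1\right)\right)^{2} = \left(6 - 3\right)^{2} = 3^{2} = 9$)
$\left(s{\left(5 \right)} + Y\right) \left(-138\right) = \left(20 + 9\right) \left(-138\right) = 29 \left(-138\right) = -4002$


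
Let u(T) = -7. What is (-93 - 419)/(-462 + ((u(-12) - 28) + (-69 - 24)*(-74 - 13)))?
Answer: -256/3797 ≈ -0.067422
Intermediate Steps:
(-93 - 419)/(-462 + ((u(-12) - 28) + (-69 - 24)*(-74 - 13))) = (-93 - 419)/(-462 + ((-7 - 28) + (-69 - 24)*(-74 - 13))) = -512/(-462 + (-35 - 93*(-87))) = -512/(-462 + (-35 + 8091)) = -512/(-462 + 8056) = -512/7594 = -512*1/7594 = -256/3797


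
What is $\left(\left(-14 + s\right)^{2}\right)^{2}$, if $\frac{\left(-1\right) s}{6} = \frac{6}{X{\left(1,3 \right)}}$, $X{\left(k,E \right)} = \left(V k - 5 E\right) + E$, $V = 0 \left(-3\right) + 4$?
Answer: $\frac{130321}{16} \approx 8145.1$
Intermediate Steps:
$V = 4$ ($V = 0 + 4 = 4$)
$X{\left(k,E \right)} = - 4 E + 4 k$ ($X{\left(k,E \right)} = \left(4 k - 5 E\right) + E = \left(- 5 E + 4 k\right) + E = - 4 E + 4 k$)
$s = \frac{9}{2}$ ($s = - 6 \frac{6}{\left(-4\right) 3 + 4 \cdot 1} = - 6 \frac{6}{-12 + 4} = - 6 \frac{6}{-8} = - 6 \cdot 6 \left(- \frac{1}{8}\right) = \left(-6\right) \left(- \frac{3}{4}\right) = \frac{9}{2} \approx 4.5$)
$\left(\left(-14 + s\right)^{2}\right)^{2} = \left(\left(-14 + \frac{9}{2}\right)^{2}\right)^{2} = \left(\left(- \frac{19}{2}\right)^{2}\right)^{2} = \left(\frac{361}{4}\right)^{2} = \frac{130321}{16}$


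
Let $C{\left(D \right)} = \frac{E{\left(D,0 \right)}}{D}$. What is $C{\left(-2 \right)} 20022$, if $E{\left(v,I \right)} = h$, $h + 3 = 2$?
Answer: $10011$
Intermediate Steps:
$h = -1$ ($h = -3 + 2 = -1$)
$E{\left(v,I \right)} = -1$
$C{\left(D \right)} = - \frac{1}{D}$
$C{\left(-2 \right)} 20022 = - \frac{1}{-2} \cdot 20022 = \left(-1\right) \left(- \frac{1}{2}\right) 20022 = \frac{1}{2} \cdot 20022 = 10011$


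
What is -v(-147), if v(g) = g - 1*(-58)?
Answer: 89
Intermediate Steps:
v(g) = 58 + g (v(g) = g + 58 = 58 + g)
-v(-147) = -(58 - 147) = -1*(-89) = 89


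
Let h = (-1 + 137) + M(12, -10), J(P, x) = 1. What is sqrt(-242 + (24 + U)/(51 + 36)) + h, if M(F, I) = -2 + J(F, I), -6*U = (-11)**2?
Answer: 135 + I*sqrt(7325458)/174 ≈ 135.0 + 15.555*I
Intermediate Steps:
U = -121/6 (U = -1/6*(-11)**2 = -1/6*121 = -121/6 ≈ -20.167)
M(F, I) = -1 (M(F, I) = -2 + 1 = -1)
h = 135 (h = (-1 + 137) - 1 = 136 - 1 = 135)
sqrt(-242 + (24 + U)/(51 + 36)) + h = sqrt(-242 + (24 - 121/6)/(51 + 36)) + 135 = sqrt(-242 + (23/6)/87) + 135 = sqrt(-242 + (23/6)*(1/87)) + 135 = sqrt(-242 + 23/522) + 135 = sqrt(-126301/522) + 135 = I*sqrt(7325458)/174 + 135 = 135 + I*sqrt(7325458)/174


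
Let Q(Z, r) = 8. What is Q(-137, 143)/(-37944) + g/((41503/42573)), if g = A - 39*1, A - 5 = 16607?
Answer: 3346482084944/196848729 ≈ 17000.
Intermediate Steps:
A = 16612 (A = 5 + 16607 = 16612)
g = 16573 (g = 16612 - 39*1 = 16612 - 39 = 16573)
Q(-137, 143)/(-37944) + g/((41503/42573)) = 8/(-37944) + 16573/((41503/42573)) = 8*(-1/37944) + 16573/((41503*(1/42573))) = -1/4743 + 16573/(41503/42573) = -1/4743 + 16573*(42573/41503) = -1/4743 + 705562329/41503 = 3346482084944/196848729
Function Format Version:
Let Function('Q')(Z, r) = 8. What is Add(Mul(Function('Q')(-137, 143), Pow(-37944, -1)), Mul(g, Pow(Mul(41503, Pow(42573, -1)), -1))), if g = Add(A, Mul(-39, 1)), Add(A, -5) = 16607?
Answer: Rational(3346482084944, 196848729) ≈ 17000.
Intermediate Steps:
A = 16612 (A = Add(5, 16607) = 16612)
g = 16573 (g = Add(16612, Mul(-39, 1)) = Add(16612, -39) = 16573)
Add(Mul(Function('Q')(-137, 143), Pow(-37944, -1)), Mul(g, Pow(Mul(41503, Pow(42573, -1)), -1))) = Add(Mul(8, Pow(-37944, -1)), Mul(16573, Pow(Mul(41503, Pow(42573, -1)), -1))) = Add(Mul(8, Rational(-1, 37944)), Mul(16573, Pow(Mul(41503, Rational(1, 42573)), -1))) = Add(Rational(-1, 4743), Mul(16573, Pow(Rational(41503, 42573), -1))) = Add(Rational(-1, 4743), Mul(16573, Rational(42573, 41503))) = Add(Rational(-1, 4743), Rational(705562329, 41503)) = Rational(3346482084944, 196848729)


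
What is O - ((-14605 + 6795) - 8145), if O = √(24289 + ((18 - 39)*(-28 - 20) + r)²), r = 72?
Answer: 15955 + √1190689 ≈ 17046.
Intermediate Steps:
O = √1190689 (O = √(24289 + ((18 - 39)*(-28 - 20) + 72)²) = √(24289 + (-21*(-48) + 72)²) = √(24289 + (1008 + 72)²) = √(24289 + 1080²) = √(24289 + 1166400) = √1190689 ≈ 1091.2)
O - ((-14605 + 6795) - 8145) = √1190689 - ((-14605 + 6795) - 8145) = √1190689 - (-7810 - 8145) = √1190689 - 1*(-15955) = √1190689 + 15955 = 15955 + √1190689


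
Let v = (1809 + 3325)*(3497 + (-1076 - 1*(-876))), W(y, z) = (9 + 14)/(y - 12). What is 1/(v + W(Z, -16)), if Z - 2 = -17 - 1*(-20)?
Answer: 7/118487563 ≈ 5.9078e-8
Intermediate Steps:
Z = 5 (Z = 2 + (-17 - 1*(-20)) = 2 + (-17 + 20) = 2 + 3 = 5)
W(y, z) = 23/(-12 + y)
v = 16926798 (v = 5134*(3497 + (-1076 + 876)) = 5134*(3497 - 200) = 5134*3297 = 16926798)
1/(v + W(Z, -16)) = 1/(16926798 + 23/(-12 + 5)) = 1/(16926798 + 23/(-7)) = 1/(16926798 + 23*(-1/7)) = 1/(16926798 - 23/7) = 1/(118487563/7) = 7/118487563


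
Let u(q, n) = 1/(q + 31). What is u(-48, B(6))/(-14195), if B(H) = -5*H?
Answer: 1/241315 ≈ 4.1440e-6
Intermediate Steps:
u(q, n) = 1/(31 + q)
u(-48, B(6))/(-14195) = 1/((31 - 48)*(-14195)) = -1/14195/(-17) = -1/17*(-1/14195) = 1/241315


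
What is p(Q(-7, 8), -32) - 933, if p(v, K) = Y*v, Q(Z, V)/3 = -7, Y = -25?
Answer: -408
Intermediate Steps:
Q(Z, V) = -21 (Q(Z, V) = 3*(-7) = -21)
p(v, K) = -25*v
p(Q(-7, 8), -32) - 933 = -25*(-21) - 933 = 525 - 933 = -408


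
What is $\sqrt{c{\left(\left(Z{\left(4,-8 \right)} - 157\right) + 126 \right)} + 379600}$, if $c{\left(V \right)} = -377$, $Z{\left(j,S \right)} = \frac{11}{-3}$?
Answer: $\sqrt{379223} \approx 615.81$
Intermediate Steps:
$Z{\left(j,S \right)} = - \frac{11}{3}$ ($Z{\left(j,S \right)} = 11 \left(- \frac{1}{3}\right) = - \frac{11}{3}$)
$\sqrt{c{\left(\left(Z{\left(4,-8 \right)} - 157\right) + 126 \right)} + 379600} = \sqrt{-377 + 379600} = \sqrt{379223}$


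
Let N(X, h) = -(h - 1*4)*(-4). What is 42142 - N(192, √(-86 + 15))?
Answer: 42158 - 4*I*√71 ≈ 42158.0 - 33.705*I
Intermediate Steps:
N(X, h) = -16 + 4*h (N(X, h) = -(h - 4)*(-4) = -(-4 + h)*(-4) = (4 - h)*(-4) = -16 + 4*h)
42142 - N(192, √(-86 + 15)) = 42142 - (-16 + 4*√(-86 + 15)) = 42142 - (-16 + 4*√(-71)) = 42142 - (-16 + 4*(I*√71)) = 42142 - (-16 + 4*I*√71) = 42142 + (16 - 4*I*√71) = 42158 - 4*I*√71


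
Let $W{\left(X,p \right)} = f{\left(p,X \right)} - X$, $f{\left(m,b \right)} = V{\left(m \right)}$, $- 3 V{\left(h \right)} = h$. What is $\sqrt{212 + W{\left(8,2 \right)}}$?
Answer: $\frac{\sqrt{1830}}{3} \approx 14.26$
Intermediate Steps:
$V{\left(h \right)} = - \frac{h}{3}$
$f{\left(m,b \right)} = - \frac{m}{3}$
$W{\left(X,p \right)} = - X - \frac{p}{3}$ ($W{\left(X,p \right)} = - \frac{p}{3} - X = - X - \frac{p}{3}$)
$\sqrt{212 + W{\left(8,2 \right)}} = \sqrt{212 - \frac{26}{3}} = \sqrt{\frac{610}{3}} = \frac{\sqrt{1830}}{3}$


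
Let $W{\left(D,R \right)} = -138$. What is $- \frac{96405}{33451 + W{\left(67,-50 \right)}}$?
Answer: $- \frac{96405}{33313} \approx -2.8939$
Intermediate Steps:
$- \frac{96405}{33451 + W{\left(67,-50 \right)}} = - \frac{96405}{33451 - 138} = - \frac{96405}{33313}$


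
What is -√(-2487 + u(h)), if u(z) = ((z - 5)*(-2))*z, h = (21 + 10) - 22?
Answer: -I*√2559 ≈ -50.587*I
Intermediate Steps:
h = 9 (h = 31 - 22 = 9)
u(z) = z*(10 - 2*z) (u(z) = ((-5 + z)*(-2))*z = (10 - 2*z)*z = z*(10 - 2*z))
-√(-2487 + u(h)) = -√(-2487 + 2*9*(5 - 1*9)) = -√(-2487 + 2*9*(5 - 9)) = -√(-2487 + 2*9*(-4)) = -√(-2487 - 72) = -√(-2559) = -I*√2559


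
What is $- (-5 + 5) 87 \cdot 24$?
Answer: $0$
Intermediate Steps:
$- (-5 + 5) 87 \cdot 24 = \left(-1\right) 0 \cdot 87 \cdot 24 = 0 \cdot 87 \cdot 24 = 0 \cdot 24 = 0$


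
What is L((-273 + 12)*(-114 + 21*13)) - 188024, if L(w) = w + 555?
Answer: -228968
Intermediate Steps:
L(w) = 555 + w
L((-273 + 12)*(-114 + 21*13)) - 188024 = (555 + (-273 + 12)*(-114 + 21*13)) - 188024 = (555 - 261*(-114 + 273)) - 188024 = (555 - 261*159) - 188024 = (555 - 41499) - 188024 = -40944 - 188024 = -228968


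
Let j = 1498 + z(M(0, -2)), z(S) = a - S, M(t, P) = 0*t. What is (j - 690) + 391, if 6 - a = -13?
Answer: 1218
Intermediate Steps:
M(t, P) = 0
a = 19 (a = 6 - 1*(-13) = 6 + 13 = 19)
z(S) = 19 - S
j = 1517 (j = 1498 + (19 - 1*0) = 1498 + (19 + 0) = 1498 + 19 = 1517)
(j - 690) + 391 = (1517 - 690) + 391 = 827 + 391 = 1218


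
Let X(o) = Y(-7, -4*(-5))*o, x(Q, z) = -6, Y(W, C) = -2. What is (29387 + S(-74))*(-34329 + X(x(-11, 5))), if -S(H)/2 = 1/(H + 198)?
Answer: -2016946251/2 ≈ -1.0085e+9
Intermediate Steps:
X(o) = -2*o
S(H) = -2/(198 + H) (S(H) = -2/(H + 198) = -2/(198 + H))
(29387 + S(-74))*(-34329 + X(x(-11, 5))) = (29387 - 2/(198 - 74))*(-34329 - 2*(-6)) = (29387 - 2/124)*(-34329 + 12) = (29387 - 2*1/124)*(-34317) = (29387 - 1/62)*(-34317) = (1821993/62)*(-34317) = -2016946251/2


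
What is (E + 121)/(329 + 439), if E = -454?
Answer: -111/256 ≈ -0.43359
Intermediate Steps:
(E + 121)/(329 + 439) = (-454 + 121)/(329 + 439) = -333/768 = -333*1/768 = -111/256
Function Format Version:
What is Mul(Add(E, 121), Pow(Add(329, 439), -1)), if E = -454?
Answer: Rational(-111, 256) ≈ -0.43359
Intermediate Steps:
Mul(Add(E, 121), Pow(Add(329, 439), -1)) = Mul(Add(-454, 121), Pow(Add(329, 439), -1)) = Mul(-333, Pow(768, -1)) = Mul(-333, Rational(1, 768)) = Rational(-111, 256)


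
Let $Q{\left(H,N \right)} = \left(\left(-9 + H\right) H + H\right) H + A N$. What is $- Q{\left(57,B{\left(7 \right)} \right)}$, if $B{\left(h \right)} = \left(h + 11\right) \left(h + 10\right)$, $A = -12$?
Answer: $-155529$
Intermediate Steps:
$B{\left(h \right)} = \left(10 + h\right) \left(11 + h\right)$ ($B{\left(h \right)} = \left(11 + h\right) \left(10 + h\right) = \left(10 + h\right) \left(11 + h\right)$)
$Q{\left(H,N \right)} = - 12 N + H \left(H + H \left(-9 + H\right)\right)$ ($Q{\left(H,N \right)} = \left(\left(-9 + H\right) H + H\right) H - 12 N = \left(H \left(-9 + H\right) + H\right) H - 12 N = \left(H + H \left(-9 + H\right)\right) H - 12 N = H \left(H + H \left(-9 + H\right)\right) - 12 N = - 12 N + H \left(H + H \left(-9 + H\right)\right)$)
$- Q{\left(57,B{\left(7 \right)} \right)} = - (57^{3} - 12 \left(110 + 7^{2} + 21 \cdot 7\right) - 8 \cdot 57^{2}) = - (185193 - 12 \left(110 + 49 + 147\right) - 25992) = - (185193 - 3672 - 25992) = \left(-1\right) 155529 = -155529$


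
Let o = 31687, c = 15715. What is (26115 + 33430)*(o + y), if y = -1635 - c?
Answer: 853696665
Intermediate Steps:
y = -17350 (y = -1635 - 1*15715 = -1635 - 15715 = -17350)
(26115 + 33430)*(o + y) = (26115 + 33430)*(31687 - 17350) = 59545*14337 = 853696665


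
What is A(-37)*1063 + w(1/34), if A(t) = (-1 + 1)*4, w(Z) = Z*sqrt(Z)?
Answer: sqrt(34)/1156 ≈ 0.0050441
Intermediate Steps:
w(Z) = Z**(3/2)
A(t) = 0 (A(t) = 0*4 = 0)
A(-37)*1063 + w(1/34) = 0*1063 + (1/34)**(3/2) = 0 + (1/34)**(3/2) = 0 + sqrt(34)/1156 = sqrt(34)/1156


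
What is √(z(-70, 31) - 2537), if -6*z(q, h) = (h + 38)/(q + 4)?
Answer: I*√11050413/66 ≈ 50.367*I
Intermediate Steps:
z(q, h) = -(38 + h)/(6*(4 + q)) (z(q, h) = -(h + 38)/(6*(q + 4)) = -(38 + h)/(6*(4 + q)))
√(z(-70, 31) - 2537) = √((-38 - 1*31)/(6*(4 - 70)) - 2537) = √((⅙)*(-38 - 31)/(-66) - 2537) = √((⅙)*(-1/66)*(-69) - 2537) = √(23/132 - 2537) = √(-334861/132) = I*√11050413/66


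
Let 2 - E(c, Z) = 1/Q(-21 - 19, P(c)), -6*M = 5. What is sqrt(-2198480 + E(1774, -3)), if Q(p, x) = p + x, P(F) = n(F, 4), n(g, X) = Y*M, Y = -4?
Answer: I*sqrt(26601583470)/110 ≈ 1482.7*I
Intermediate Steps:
M = -5/6 (M = -1/6*5 = -5/6 ≈ -0.83333)
n(g, X) = 10/3 (n(g, X) = -4*(-5/6) = 10/3)
P(F) = 10/3
E(c, Z) = 223/110 (E(c, Z) = 2 - 1/((-21 - 19) + 10/3) = 2 - 1/(-40 + 10/3) = 2 - 1/(-110/3) = 2 - 1*(-3/110) = 2 + 3/110 = 223/110)
sqrt(-2198480 + E(1774, -3)) = sqrt(-2198480 + 223/110) = sqrt(-241832577/110) = I*sqrt(26601583470)/110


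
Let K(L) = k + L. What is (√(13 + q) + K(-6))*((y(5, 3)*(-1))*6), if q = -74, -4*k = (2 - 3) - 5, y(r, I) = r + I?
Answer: 216 - 48*I*√61 ≈ 216.0 - 374.89*I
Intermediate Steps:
y(r, I) = I + r
k = 3/2 (k = -((2 - 3) - 5)/4 = -(-1 - 5)/4 = -¼*(-6) = 3/2 ≈ 1.5000)
K(L) = 3/2 + L
(√(13 + q) + K(-6))*((y(5, 3)*(-1))*6) = (√(13 - 74) + (3/2 - 6))*(((3 + 5)*(-1))*6) = (√(-61) - 9/2)*((8*(-1))*6) = (I*√61 - 9/2)*(-8*6) = (-9/2 + I*√61)*(-48) = 216 - 48*I*√61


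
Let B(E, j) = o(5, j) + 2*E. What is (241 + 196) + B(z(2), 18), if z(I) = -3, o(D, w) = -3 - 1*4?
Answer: 424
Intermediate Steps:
o(D, w) = -7 (o(D, w) = -3 - 4 = -7)
B(E, j) = -7 + 2*E
(241 + 196) + B(z(2), 18) = (241 + 196) + (-7 + 2*(-3)) = 437 + (-7 - 6) = 437 - 13 = 424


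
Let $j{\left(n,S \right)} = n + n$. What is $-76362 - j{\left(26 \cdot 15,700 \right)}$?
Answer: $-77142$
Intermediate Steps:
$j{\left(n,S \right)} = 2 n$
$-76362 - j{\left(26 \cdot 15,700 \right)} = -76362 - 2 \cdot 26 \cdot 15 = -76362 - 2 \cdot 390 = -76362 - 780 = -77142$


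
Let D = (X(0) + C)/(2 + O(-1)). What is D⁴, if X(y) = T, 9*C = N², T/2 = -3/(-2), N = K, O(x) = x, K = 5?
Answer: 7311616/6561 ≈ 1114.4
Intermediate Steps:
N = 5
T = 3 (T = 2*(-3/(-2)) = 2*(-3*(-½)) = 2*(3/2) = 3)
C = 25/9 (C = (⅑)*5² = (⅑)*25 = 25/9 ≈ 2.7778)
X(y) = 3
D = 52/9 (D = (3 + 25/9)/(2 - 1) = (52/9)/1 = (52/9)*1 = 52/9 ≈ 5.7778)
D⁴ = (52/9)⁴ = 7311616/6561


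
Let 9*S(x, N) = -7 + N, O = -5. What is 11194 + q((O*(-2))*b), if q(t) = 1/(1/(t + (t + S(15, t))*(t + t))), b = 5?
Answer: 150496/9 ≈ 16722.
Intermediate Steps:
S(x, N) = -7/9 + N/9 (S(x, N) = (-7 + N)/9 = -7/9 + N/9)
q(t) = t + 2*t*(-7/9 + 10*t/9) (q(t) = 1/(1/(t + (t + (-7/9 + t/9))*(t + t))) = 1/(1/(t + (-7/9 + 10*t/9)*(2*t))) = 1/(1/(t + 2*t*(-7/9 + 10*t/9))) = t + 2*t*(-7/9 + 10*t/9))
11194 + q((O*(-2))*b) = 11194 + 5*(-5*(-2)*5)*(-1 + 4*(-5*(-2)*5))/9 = 11194 + 5*(10*5)*(-1 + 4*(10*5))/9 = 11194 + (5/9)*50*(-1 + 4*50) = 11194 + (5/9)*50*(-1 + 200) = 11194 + (5/9)*50*199 = 11194 + 49750/9 = 150496/9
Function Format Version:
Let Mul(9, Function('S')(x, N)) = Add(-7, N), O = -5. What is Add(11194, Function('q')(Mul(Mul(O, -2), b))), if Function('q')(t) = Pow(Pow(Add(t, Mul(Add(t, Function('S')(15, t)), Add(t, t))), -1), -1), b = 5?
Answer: Rational(150496, 9) ≈ 16722.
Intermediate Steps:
Function('S')(x, N) = Add(Rational(-7, 9), Mul(Rational(1, 9), N)) (Function('S')(x, N) = Mul(Rational(1, 9), Add(-7, N)) = Add(Rational(-7, 9), Mul(Rational(1, 9), N)))
Function('q')(t) = Add(t, Mul(2, t, Add(Rational(-7, 9), Mul(Rational(10, 9), t)))) (Function('q')(t) = Pow(Pow(Add(t, Mul(Add(t, Add(Rational(-7, 9), Mul(Rational(1, 9), t))), Add(t, t))), -1), -1) = Pow(Pow(Add(t, Mul(Add(Rational(-7, 9), Mul(Rational(10, 9), t)), Mul(2, t))), -1), -1) = Pow(Pow(Add(t, Mul(2, t, Add(Rational(-7, 9), Mul(Rational(10, 9), t)))), -1), -1) = Add(t, Mul(2, t, Add(Rational(-7, 9), Mul(Rational(10, 9), t)))))
Add(11194, Function('q')(Mul(Mul(O, -2), b))) = Add(11194, Mul(Rational(5, 9), Mul(Mul(-5, -2), 5), Add(-1, Mul(4, Mul(Mul(-5, -2), 5))))) = Add(11194, Mul(Rational(5, 9), Mul(10, 5), Add(-1, Mul(4, Mul(10, 5))))) = Add(11194, Mul(Rational(5, 9), 50, Add(-1, Mul(4, 50)))) = Add(11194, Mul(Rational(5, 9), 50, Add(-1, 200))) = Add(11194, Mul(Rational(5, 9), 50, 199)) = Add(11194, Rational(49750, 9)) = Rational(150496, 9)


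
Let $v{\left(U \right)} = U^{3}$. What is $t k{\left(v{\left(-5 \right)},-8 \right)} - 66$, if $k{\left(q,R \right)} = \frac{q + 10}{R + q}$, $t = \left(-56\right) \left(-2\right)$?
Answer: $\frac{586}{19} \approx 30.842$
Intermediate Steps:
$t = 112$
$k{\left(q,R \right)} = \frac{10 + q}{R + q}$
$t k{\left(v{\left(-5 \right)},-8 \right)} - 66 = 112 \frac{10 + \left(-5\right)^{3}}{-8 + \left(-5\right)^{3}} - 66 = 112 \frac{10 - 125}{-8 - 125} - 66 = 112 \frac{1}{-133} \left(-115\right) - 66 = 112 \left(\left(- \frac{1}{133}\right) \left(-115\right)\right) - 66 = 112 \cdot \frac{115}{133} - 66 = \frac{1840}{19} - 66 = \frac{586}{19}$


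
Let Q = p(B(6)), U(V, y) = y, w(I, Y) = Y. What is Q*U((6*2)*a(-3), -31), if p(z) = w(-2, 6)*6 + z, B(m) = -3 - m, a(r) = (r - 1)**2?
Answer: -837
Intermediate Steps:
a(r) = (-1 + r)**2
p(z) = 36 + z (p(z) = 6*6 + z = 36 + z)
Q = 27 (Q = 36 + (-3 - 1*6) = 36 + (-3 - 6) = 36 - 9 = 27)
Q*U((6*2)*a(-3), -31) = 27*(-31) = -837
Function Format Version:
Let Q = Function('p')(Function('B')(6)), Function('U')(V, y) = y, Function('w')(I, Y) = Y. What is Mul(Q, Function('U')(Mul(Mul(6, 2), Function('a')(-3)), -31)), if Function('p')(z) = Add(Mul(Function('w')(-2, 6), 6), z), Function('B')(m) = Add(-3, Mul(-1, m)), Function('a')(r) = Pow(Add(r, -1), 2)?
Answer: -837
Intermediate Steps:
Function('a')(r) = Pow(Add(-1, r), 2)
Function('p')(z) = Add(36, z) (Function('p')(z) = Add(Mul(6, 6), z) = Add(36, z))
Q = 27 (Q = Add(36, Add(-3, Mul(-1, 6))) = Add(36, Add(-3, -6)) = Add(36, -9) = 27)
Mul(Q, Function('U')(Mul(Mul(6, 2), Function('a')(-3)), -31)) = Mul(27, -31) = -837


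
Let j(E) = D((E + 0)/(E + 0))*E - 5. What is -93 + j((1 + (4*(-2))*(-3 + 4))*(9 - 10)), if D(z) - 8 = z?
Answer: -35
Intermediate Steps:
D(z) = 8 + z
j(E) = -5 + 9*E (j(E) = (8 + (E + 0)/(E + 0))*E - 5 = (8 + E/E)*E - 5 = (8 + 1)*E - 5 = 9*E - 5 = -5 + 9*E)
-93 + j((1 + (4*(-2))*(-3 + 4))*(9 - 10)) = -93 + (-5 + 9*((1 + (4*(-2))*(-3 + 4))*(9 - 10))) = -93 + (-5 + 9*((1 - 8*1)*(-1))) = -93 + (-5 + 9*((1 - 8)*(-1))) = -93 + (-5 + 9*(-7*(-1))) = -93 + (-5 + 9*7) = -93 + (-5 + 63) = -93 + 58 = -35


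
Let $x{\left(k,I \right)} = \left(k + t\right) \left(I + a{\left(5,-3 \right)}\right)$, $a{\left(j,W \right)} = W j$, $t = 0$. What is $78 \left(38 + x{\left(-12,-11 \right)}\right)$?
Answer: $27300$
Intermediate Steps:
$x{\left(k,I \right)} = k \left(-15 + I\right)$ ($x{\left(k,I \right)} = \left(k + 0\right) \left(I - 15\right) = k \left(I - 15\right) = k \left(-15 + I\right)$)
$78 \left(38 + x{\left(-12,-11 \right)}\right) = 78 \left(38 - 12 \left(-15 - 11\right)\right) = 78 \left(38 - -312\right) = 78 \left(38 + 312\right) = 78 \cdot 350 = 27300$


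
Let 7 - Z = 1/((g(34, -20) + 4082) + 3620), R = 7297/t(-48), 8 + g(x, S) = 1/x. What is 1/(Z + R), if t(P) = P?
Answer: -4185552/606992783 ≈ -0.0068956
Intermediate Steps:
g(x, S) = -8 + 1/x
R = -7297/48 (R = 7297/(-48) = 7297*(-1/48) = -7297/48 ≈ -152.02)
Z = 1831145/261597 (Z = 7 - 1/(((-8 + 1/34) + 4082) + 3620) = 7 - 1/((-271/34 + 4082) + 3620) = 7 - 1/(138517/34 + 3620) = 7 - 1/261597/34 = 7 - 1*34/261597 = 7 - 34/261597 = 1831145/261597 ≈ 6.9999)
1/(Z + R) = 1/(1831145/261597 - 7297/48) = 1/(-606992783/4185552) = -4185552/606992783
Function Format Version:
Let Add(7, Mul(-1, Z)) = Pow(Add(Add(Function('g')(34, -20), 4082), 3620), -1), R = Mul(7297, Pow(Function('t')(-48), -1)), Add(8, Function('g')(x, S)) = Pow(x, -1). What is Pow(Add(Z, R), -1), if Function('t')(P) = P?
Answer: Rational(-4185552, 606992783) ≈ -0.0068956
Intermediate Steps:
Function('g')(x, S) = Add(-8, Pow(x, -1))
R = Rational(-7297, 48) (R = Mul(7297, Pow(-48, -1)) = Mul(7297, Rational(-1, 48)) = Rational(-7297, 48) ≈ -152.02)
Z = Rational(1831145, 261597) (Z = Add(7, Mul(-1, Pow(Add(Add(Add(-8, Pow(34, -1)), 4082), 3620), -1))) = Add(7, Mul(-1, Pow(Add(Add(Add(-8, Rational(1, 34)), 4082), 3620), -1))) = Add(7, Mul(-1, Pow(Add(Add(Rational(-271, 34), 4082), 3620), -1))) = Add(7, Mul(-1, Pow(Add(Rational(138517, 34), 3620), -1))) = Add(7, Mul(-1, Pow(Rational(261597, 34), -1))) = Add(7, Mul(-1, Rational(34, 261597))) = Add(7, Rational(-34, 261597)) = Rational(1831145, 261597) ≈ 6.9999)
Pow(Add(Z, R), -1) = Pow(Add(Rational(1831145, 261597), Rational(-7297, 48)), -1) = Pow(Rational(-606992783, 4185552), -1) = Rational(-4185552, 606992783)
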